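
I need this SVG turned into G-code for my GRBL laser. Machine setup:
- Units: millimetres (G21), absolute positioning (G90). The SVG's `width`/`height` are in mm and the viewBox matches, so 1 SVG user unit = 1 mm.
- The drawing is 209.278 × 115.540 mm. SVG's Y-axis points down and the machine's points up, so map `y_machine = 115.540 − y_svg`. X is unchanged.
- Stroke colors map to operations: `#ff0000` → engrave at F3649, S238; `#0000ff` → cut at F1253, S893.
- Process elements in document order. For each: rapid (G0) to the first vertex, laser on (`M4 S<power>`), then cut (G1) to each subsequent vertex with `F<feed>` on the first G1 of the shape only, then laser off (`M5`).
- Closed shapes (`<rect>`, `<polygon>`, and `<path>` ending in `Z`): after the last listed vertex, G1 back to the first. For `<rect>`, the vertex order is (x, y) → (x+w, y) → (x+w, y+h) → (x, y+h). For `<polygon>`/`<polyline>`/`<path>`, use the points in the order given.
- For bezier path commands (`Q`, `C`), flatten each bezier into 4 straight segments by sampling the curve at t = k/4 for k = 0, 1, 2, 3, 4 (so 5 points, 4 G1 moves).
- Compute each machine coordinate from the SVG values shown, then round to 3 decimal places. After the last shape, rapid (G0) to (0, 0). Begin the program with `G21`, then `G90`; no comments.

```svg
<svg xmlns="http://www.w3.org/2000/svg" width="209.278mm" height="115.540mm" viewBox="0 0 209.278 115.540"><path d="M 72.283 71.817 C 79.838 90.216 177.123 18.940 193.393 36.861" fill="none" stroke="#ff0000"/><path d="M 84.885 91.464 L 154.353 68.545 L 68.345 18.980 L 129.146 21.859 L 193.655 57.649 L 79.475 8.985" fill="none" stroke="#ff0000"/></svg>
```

G21
G90
G0 X72.283 Y43.723
M4 S238
G1 X92.106 Y43.943 F3649
G1 X129.570 Y61.022
G1 X168.668 Y78.190
G1 X193.393 Y78.679
M5
G0 X84.885 Y24.076
M4 S238
G1 X154.353 Y46.995 F3649
G1 X68.345 Y96.560
G1 X129.146 Y93.681
G1 X193.655 Y57.891
G1 X79.475 Y106.555
M5
G0 X0.000 Y0.000

1 u = 1 mm; y_m = 115.540 − y.

[1] `<path>` cubic bezier, #ff0000→engrave S238 F3649: (72.283,43.723) → (92.106,43.943) → (129.570,61.022) → (168.668,78.190) → (193.393,78.679)

[2] `<path>` open polyline, #ff0000→engrave S238 F3649: (84.885,24.076) → (154.353,46.995) → (68.345,96.560) → (129.146,93.681) → (193.655,57.891) → (79.475,106.555)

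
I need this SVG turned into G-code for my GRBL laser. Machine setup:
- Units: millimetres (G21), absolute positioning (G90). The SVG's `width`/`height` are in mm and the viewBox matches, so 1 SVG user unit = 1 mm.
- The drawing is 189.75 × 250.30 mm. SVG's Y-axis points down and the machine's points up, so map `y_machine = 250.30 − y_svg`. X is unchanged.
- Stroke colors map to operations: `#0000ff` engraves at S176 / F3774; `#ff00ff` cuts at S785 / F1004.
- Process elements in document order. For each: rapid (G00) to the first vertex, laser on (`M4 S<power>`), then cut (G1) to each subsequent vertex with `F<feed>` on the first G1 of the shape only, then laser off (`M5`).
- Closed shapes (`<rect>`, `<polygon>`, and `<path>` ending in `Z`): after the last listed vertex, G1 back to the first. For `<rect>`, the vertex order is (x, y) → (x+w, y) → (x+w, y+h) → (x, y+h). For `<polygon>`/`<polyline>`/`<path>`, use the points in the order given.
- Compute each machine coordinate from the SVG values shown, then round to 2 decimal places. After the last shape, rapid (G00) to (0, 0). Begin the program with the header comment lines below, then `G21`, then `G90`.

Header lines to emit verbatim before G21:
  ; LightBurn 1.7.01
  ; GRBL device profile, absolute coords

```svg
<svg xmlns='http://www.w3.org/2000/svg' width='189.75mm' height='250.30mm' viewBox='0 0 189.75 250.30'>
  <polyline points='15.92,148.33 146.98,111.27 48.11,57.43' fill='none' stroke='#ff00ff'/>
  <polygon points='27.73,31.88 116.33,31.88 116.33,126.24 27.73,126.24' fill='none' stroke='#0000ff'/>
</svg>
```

viewBox `0 0 189.75 250.30` with mm width/height → 1 unit = 1 mm. Flip: y_m = 250.30 − y_svg.

**Shape 1** — `<polyline>` open polyline, stroke `#ff00ff` → cut (S785, F1004). Machine vertices: (15.92,101.97) → (146.98,139.03) → (48.11,192.87). Open path.

**Shape 2** — `<polygon>` rectangle, stroke `#0000ff` → engrave (S176, F3774). Machine vertices: (27.73,218.42) → (116.33,218.42) → (116.33,124.06) → (27.73,124.06) → (27.73,218.42). Closed: final G1 returns to the first vertex.

; LightBurn 1.7.01
; GRBL device profile, absolute coords
G21
G90
G00 X15.92 Y101.97
M4 S785
G1 X146.98 Y139.03 F1004
G1 X48.11 Y192.87
M5
G00 X27.73 Y218.42
M4 S176
G1 X116.33 Y218.42 F3774
G1 X116.33 Y124.06
G1 X27.73 Y124.06
G1 X27.73 Y218.42
M5
G00 X0.00 Y0.00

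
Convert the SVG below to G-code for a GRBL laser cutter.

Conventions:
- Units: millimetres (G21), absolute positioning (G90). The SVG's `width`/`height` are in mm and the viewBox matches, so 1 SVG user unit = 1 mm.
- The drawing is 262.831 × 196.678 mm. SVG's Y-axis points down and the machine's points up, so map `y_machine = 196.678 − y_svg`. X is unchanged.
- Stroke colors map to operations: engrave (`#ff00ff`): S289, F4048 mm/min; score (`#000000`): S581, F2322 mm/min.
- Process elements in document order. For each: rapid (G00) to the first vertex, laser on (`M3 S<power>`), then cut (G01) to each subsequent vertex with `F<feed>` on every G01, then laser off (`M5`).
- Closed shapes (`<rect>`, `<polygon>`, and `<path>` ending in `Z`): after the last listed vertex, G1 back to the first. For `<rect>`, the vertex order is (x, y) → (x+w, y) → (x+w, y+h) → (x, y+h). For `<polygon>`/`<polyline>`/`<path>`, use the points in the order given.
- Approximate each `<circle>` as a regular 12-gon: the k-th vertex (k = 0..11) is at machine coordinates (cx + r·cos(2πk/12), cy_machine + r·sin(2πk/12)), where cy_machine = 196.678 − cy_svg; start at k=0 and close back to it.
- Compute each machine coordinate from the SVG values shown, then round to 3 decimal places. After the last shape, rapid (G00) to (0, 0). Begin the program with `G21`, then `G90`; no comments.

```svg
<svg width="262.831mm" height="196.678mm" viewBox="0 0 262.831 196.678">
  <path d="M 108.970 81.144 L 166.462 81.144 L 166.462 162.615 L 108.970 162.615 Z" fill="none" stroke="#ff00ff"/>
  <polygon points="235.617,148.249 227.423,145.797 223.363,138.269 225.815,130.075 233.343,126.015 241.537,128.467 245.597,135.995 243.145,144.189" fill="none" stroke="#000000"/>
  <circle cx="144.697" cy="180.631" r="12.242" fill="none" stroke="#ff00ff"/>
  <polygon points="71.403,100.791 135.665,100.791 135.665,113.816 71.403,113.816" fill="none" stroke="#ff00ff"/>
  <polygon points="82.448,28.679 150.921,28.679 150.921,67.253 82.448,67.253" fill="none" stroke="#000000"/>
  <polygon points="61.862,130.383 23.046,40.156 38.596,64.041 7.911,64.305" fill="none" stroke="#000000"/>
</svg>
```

G21
G90
G00 X108.970 Y115.534
M3 S289
G01 X166.462 Y115.534 F4048
G01 X166.462 Y34.063 F4048
G01 X108.970 Y34.063 F4048
G01 X108.970 Y115.534 F4048
M5
G00 X235.617 Y48.429
M3 S581
G01 X227.423 Y50.881 F2322
G01 X223.363 Y58.409 F2322
G01 X225.815 Y66.603 F2322
G01 X233.343 Y70.663 F2322
G01 X241.537 Y68.211 F2322
G01 X245.597 Y60.683 F2322
G01 X243.145 Y52.489 F2322
G01 X235.617 Y48.429 F2322
M5
G00 X156.939 Y16.047
M3 S289
G01 X155.299 Y22.168 F4048
G01 X150.818 Y26.649 F4048
G01 X144.697 Y28.289 F4048
G01 X138.576 Y26.649 F4048
G01 X134.095 Y22.168 F4048
G01 X132.455 Y16.047 F4048
G01 X134.095 Y9.926 F4048
G01 X138.576 Y5.445 F4048
G01 X144.697 Y3.805 F4048
G01 X150.818 Y5.445 F4048
G01 X155.299 Y9.926 F4048
G01 X156.939 Y16.047 F4048
M5
G00 X71.403 Y95.887
M3 S289
G01 X135.665 Y95.887 F4048
G01 X135.665 Y82.862 F4048
G01 X71.403 Y82.862 F4048
G01 X71.403 Y95.887 F4048
M5
G00 X82.448 Y167.999
M3 S581
G01 X150.921 Y167.999 F2322
G01 X150.921 Y129.425 F2322
G01 X82.448 Y129.425 F2322
G01 X82.448 Y167.999 F2322
M5
G00 X61.862 Y66.295
M3 S581
G01 X23.046 Y156.522 F2322
G01 X38.596 Y132.637 F2322
G01 X7.911 Y132.373 F2322
G01 X61.862 Y66.295 F2322
M5
G00 X0.000 Y0.000

viewBox `0 0 262.831 196.678` with mm width/height → 1 unit = 1 mm. Flip: y_m = 196.678 − y_svg.

**Shape 1** — `<path>` rectangle, stroke `#ff00ff` → engrave (S289, F4048). Machine vertices: (108.970,115.534) → (166.462,115.534) → (166.462,34.063) → (108.970,34.063) → (108.970,115.534). Closed: final G1 returns to the first vertex.

**Shape 2** — `<polygon>` regular polygon, stroke `#000000` → score (S581, F2322). Machine vertices: (235.617,48.429) → (227.423,50.881) → (223.363,58.409) → (225.815,66.603) → (233.343,70.663) → (241.537,68.211) → (245.597,60.683) → (243.145,52.489) → (235.617,48.429). Closed: final G1 returns to the first vertex.

**Shape 3** — `<circle>` circle, stroke `#ff00ff` → engrave (S289, F4048). Machine vertices: (156.939,16.047) → (155.299,22.168) → (150.818,26.649) → (144.697,28.289) → (138.576,26.649) → (134.095,22.168) → (132.455,16.047) → (134.095,9.926) → (138.576,5.445) → (144.697,3.805) → (150.818,5.445) → (155.299,9.926) → (156.939,16.047). Closed: final G1 returns to the first vertex.

**Shape 4** — `<polygon>` rectangle, stroke `#ff00ff` → engrave (S289, F4048). Machine vertices: (71.403,95.887) → (135.665,95.887) → (135.665,82.862) → (71.403,82.862) → (71.403,95.887). Closed: final G1 returns to the first vertex.

**Shape 5** — `<polygon>` rectangle, stroke `#000000` → score (S581, F2322). Machine vertices: (82.448,167.999) → (150.921,167.999) → (150.921,129.425) → (82.448,129.425) → (82.448,167.999). Closed: final G1 returns to the first vertex.

**Shape 6** — `<polygon>` closed polygon, stroke `#000000` → score (S581, F2322). Machine vertices: (61.862,66.295) → (23.046,156.522) → (38.596,132.637) → (7.911,132.373) → (61.862,66.295). Closed: final G1 returns to the first vertex.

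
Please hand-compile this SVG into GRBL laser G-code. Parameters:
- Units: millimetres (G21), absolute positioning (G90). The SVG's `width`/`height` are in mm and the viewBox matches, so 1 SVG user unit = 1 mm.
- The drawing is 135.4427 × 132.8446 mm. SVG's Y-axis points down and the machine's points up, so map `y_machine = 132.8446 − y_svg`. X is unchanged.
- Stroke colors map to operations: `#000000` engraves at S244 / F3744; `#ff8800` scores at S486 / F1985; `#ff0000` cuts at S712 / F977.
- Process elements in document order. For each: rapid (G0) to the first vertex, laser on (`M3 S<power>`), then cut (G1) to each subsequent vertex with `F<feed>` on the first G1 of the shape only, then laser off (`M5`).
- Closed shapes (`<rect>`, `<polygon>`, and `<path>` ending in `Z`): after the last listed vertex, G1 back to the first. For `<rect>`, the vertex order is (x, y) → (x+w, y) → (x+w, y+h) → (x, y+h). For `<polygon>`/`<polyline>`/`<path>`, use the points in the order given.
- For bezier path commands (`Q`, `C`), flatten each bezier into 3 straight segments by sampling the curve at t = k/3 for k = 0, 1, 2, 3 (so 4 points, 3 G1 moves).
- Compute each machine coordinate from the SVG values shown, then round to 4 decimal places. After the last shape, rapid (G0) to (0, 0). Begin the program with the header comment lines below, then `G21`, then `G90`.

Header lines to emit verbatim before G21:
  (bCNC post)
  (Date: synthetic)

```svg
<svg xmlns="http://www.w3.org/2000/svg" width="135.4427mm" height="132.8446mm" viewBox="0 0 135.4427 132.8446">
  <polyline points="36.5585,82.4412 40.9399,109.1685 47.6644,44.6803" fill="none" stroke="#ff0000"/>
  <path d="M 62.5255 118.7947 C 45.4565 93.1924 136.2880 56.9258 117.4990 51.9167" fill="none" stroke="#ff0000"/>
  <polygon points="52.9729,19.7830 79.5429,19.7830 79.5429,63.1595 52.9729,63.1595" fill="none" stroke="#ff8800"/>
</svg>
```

Since the viewBox matches the mm dimensions, user units are millimetres directly. The only transform is the Y-flip y_m = 132.8446 − y_svg.

Shape 1 is a open polyline drawn with `<polyline>`. Its stroke #ff0000 means cut at S712, F977. After flipping Y the toolpath is (36.5585,50.4034) → (40.9399,23.6761) → (47.6644,88.1643).

Shape 2 is a cubic bezier drawn with `<path>`. Its stroke #ff0000 means cut at S712, F977. After flipping Y the toolpath is (62.5255,14.0499) → (73.3670,41.6543) → (107.8042,67.0523) → (117.4990,80.9279).

Shape 3 is a rectangle drawn with `<polygon>`. Its stroke #ff8800 means score at S486, F1985. After flipping Y the toolpath is (52.9729,113.0616) → (79.5429,113.0616) → (79.5429,69.6851) → (52.9729,69.6851) → (52.9729,113.0616), returning to the start.

(bCNC post)
(Date: synthetic)
G21
G90
G0 X36.5585 Y50.4034
M3 S712
G1 X40.9399 Y23.6761 F977
G1 X47.6644 Y88.1643
M5
G0 X62.5255 Y14.0499
M3 S712
G1 X73.3670 Y41.6543 F977
G1 X107.8042 Y67.0523
G1 X117.4990 Y80.9279
M5
G0 X52.9729 Y113.0616
M3 S486
G1 X79.5429 Y113.0616 F1985
G1 X79.5429 Y69.6851
G1 X52.9729 Y69.6851
G1 X52.9729 Y113.0616
M5
G0 X0.0000 Y0.0000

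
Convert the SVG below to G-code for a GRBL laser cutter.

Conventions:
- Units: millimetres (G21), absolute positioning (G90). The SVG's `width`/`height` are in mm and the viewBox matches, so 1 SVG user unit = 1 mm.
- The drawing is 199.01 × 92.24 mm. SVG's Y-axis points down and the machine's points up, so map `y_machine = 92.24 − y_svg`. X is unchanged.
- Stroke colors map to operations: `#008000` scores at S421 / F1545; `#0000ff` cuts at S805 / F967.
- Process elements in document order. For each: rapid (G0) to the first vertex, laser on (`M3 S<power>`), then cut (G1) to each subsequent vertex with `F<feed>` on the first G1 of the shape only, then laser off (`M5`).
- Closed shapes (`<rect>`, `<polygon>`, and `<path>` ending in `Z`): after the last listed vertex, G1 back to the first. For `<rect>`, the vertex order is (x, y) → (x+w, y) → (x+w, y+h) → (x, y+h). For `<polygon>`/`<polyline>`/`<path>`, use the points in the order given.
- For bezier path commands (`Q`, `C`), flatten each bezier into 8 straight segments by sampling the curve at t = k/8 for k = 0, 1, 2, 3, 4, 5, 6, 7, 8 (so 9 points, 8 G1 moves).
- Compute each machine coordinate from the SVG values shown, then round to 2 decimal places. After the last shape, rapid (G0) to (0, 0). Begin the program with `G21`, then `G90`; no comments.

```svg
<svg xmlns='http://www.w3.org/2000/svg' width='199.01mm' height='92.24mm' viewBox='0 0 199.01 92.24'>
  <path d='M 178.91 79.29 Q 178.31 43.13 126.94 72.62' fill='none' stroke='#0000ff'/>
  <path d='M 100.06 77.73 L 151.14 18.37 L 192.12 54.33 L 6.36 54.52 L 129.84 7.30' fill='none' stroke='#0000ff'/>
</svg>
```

1 u = 1 mm; y_m = 92.24 − y.

[1] `<path>` quadratic bezier, #0000ff→cut S805 F967: (178.91,12.95) → (177.97,20.96) → (175.44,26.93) → (171.32,30.84) → (165.62,32.70) → (158.33,32.51) → (149.45,30.26) → (138.99,25.97) → (126.94,19.62)

[2] `<path>` open polyline, #0000ff→cut S805 F967: (100.06,14.51) → (151.14,73.87) → (192.12,37.91) → (6.36,37.72) → (129.84,84.94)

G21
G90
G0 X178.91 Y12.95
M3 S805
G1 X177.97 Y20.96 F967
G1 X175.44 Y26.93
G1 X171.32 Y30.84
G1 X165.62 Y32.70
G1 X158.33 Y32.51
G1 X149.45 Y30.26
G1 X138.99 Y25.97
G1 X126.94 Y19.62
M5
G0 X100.06 Y14.51
M3 S805
G1 X151.14 Y73.87 F967
G1 X192.12 Y37.91
G1 X6.36 Y37.72
G1 X129.84 Y84.94
M5
G0 X0.00 Y0.00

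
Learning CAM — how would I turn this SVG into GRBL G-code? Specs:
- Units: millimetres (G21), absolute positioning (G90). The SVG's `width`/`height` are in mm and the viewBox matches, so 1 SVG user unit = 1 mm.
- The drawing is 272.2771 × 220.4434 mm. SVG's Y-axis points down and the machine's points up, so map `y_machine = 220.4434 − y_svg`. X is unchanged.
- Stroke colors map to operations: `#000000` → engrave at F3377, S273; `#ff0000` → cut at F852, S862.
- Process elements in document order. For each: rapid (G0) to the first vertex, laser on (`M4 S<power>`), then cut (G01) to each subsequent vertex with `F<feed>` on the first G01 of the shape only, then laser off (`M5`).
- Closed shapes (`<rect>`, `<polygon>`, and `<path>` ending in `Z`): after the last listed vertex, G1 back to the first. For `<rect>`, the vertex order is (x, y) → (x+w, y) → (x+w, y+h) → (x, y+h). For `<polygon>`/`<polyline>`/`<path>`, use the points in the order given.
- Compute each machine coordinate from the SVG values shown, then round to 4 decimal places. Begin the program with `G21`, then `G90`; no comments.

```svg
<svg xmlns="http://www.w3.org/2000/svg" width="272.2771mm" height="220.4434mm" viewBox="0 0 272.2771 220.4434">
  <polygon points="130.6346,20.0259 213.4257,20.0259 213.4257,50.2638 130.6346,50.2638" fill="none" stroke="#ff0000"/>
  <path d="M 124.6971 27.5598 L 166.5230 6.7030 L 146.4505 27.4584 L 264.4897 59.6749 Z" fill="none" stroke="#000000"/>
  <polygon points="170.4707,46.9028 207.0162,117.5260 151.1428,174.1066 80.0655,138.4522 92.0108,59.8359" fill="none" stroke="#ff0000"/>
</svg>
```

viewBox `0 0 272.2771 220.4434` with mm width/height → 1 unit = 1 mm. Flip: y_m = 220.4434 − y_svg.

**Shape 1** — `<polygon>` rectangle, stroke `#ff0000` → cut (S862, F852). Machine vertices: (130.6346,200.4175) → (213.4257,200.4175) → (213.4257,170.1796) → (130.6346,170.1796) → (130.6346,200.4175). Closed: final G1 returns to the first vertex.

**Shape 2** — `<path>` closed polygon, stroke `#000000` → engrave (S273, F3377). Machine vertices: (124.6971,192.8836) → (166.5230,213.7404) → (146.4505,192.9850) → (264.4897,160.7685) → (124.6971,192.8836). Closed: final G1 returns to the first vertex.

**Shape 3** — `<polygon>` regular polygon, stroke `#ff0000` → cut (S862, F852). Machine vertices: (170.4707,173.5406) → (207.0162,102.9174) → (151.1428,46.3368) → (80.0655,81.9912) → (92.0108,160.6075) → (170.4707,173.5406). Closed: final G1 returns to the first vertex.

G21
G90
G0 X130.6346 Y200.4175
M4 S862
G01 X213.4257 Y200.4175 F852
G01 X213.4257 Y170.1796
G01 X130.6346 Y170.1796
G01 X130.6346 Y200.4175
M5
G0 X124.6971 Y192.8836
M4 S273
G01 X166.5230 Y213.7404 F3377
G01 X146.4505 Y192.9850
G01 X264.4897 Y160.7685
G01 X124.6971 Y192.8836
M5
G0 X170.4707 Y173.5406
M4 S862
G01 X207.0162 Y102.9174 F852
G01 X151.1428 Y46.3368
G01 X80.0655 Y81.9912
G01 X92.0108 Y160.6075
G01 X170.4707 Y173.5406
M5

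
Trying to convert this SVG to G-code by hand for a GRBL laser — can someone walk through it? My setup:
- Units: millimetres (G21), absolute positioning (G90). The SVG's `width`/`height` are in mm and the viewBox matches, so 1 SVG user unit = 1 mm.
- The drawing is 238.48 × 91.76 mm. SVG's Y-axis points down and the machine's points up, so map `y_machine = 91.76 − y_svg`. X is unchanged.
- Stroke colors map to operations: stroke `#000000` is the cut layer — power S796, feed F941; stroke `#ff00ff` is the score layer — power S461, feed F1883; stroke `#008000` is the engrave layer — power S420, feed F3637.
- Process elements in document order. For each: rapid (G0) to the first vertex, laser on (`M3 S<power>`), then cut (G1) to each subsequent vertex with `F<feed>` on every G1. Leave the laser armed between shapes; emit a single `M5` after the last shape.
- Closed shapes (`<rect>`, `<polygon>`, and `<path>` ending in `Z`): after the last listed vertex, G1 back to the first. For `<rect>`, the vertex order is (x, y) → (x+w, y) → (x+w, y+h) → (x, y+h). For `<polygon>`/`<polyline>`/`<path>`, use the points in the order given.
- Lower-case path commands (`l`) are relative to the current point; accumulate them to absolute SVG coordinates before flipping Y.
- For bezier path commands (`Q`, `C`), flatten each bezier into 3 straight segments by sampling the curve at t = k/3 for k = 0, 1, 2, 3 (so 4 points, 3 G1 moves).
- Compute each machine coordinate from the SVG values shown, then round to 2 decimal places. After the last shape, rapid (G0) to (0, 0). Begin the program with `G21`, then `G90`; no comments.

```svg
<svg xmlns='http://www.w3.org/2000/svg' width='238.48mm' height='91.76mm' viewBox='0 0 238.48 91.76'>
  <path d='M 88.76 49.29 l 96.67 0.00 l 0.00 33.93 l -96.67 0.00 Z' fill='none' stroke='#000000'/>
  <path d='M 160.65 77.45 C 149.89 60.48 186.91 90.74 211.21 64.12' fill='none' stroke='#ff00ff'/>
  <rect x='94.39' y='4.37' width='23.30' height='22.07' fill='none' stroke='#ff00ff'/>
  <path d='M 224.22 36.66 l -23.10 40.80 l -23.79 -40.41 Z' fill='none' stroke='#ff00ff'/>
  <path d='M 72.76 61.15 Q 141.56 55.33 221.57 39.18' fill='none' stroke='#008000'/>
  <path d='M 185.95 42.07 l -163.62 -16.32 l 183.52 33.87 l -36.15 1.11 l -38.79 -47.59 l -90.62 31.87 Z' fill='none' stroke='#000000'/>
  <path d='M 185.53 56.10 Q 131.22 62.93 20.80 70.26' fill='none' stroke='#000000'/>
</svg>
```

G21
G90
G0 X88.76 Y42.47
M3 S796
G1 X185.43 Y42.47 F941
G1 X185.43 Y8.54 F941
G1 X88.76 Y8.54 F941
G1 X88.76 Y42.47 F941
G0 X160.65 Y14.31
M3 S461
G1 X163.58 Y19.39 F1883
G1 X184.91 Y16.12 F1883
G1 X211.21 Y27.64 F1883
G0 X94.39 Y87.39
M3 S461
G1 X117.69 Y87.39 F1883
G1 X117.69 Y65.32 F1883
G1 X94.39 Y65.32 F1883
G1 X94.39 Y87.39 F1883
G0 X224.22 Y55.10
M3 S461
G1 X201.12 Y14.30 F1883
G1 X177.33 Y54.71 F1883
G1 X224.22 Y55.10 F1883
G0 X72.76 Y30.61
M3 S420
G1 X119.87 Y35.64 F3637
G1 X169.48 Y42.96 F3637
G1 X221.57 Y52.58 F3637
G0 X185.95 Y49.69
M3 S796
G1 X22.33 Y66.01 F941
G1 X205.85 Y32.14 F941
G1 X169.70 Y31.03 F941
G1 X130.91 Y78.62 F941
G1 X40.29 Y46.75 F941
G1 X185.95 Y49.69 F941
G0 X185.53 Y35.66
M3 S796
G1 X143.09 Y31.05 F941
G1 X88.18 Y26.33 F941
G1 X20.80 Y21.50 F941
M5
G0 X0.00 Y0.00

Since the viewBox matches the mm dimensions, user units are millimetres directly. The only transform is the Y-flip y_m = 91.76 − y_svg.

Shape 1 is a rectangle drawn with `<path>`. Its stroke #000000 means cut at S796, F941. After flipping Y the toolpath is (88.76,42.47) → (185.43,42.47) → (185.43,8.54) → (88.76,8.54) → (88.76,42.47), returning to the start.

Shape 2 is a cubic bezier drawn with `<path>`. Its stroke #ff00ff means score at S461, F1883. After flipping Y the toolpath is (160.65,14.31) → (163.58,19.39) → (184.91,16.12) → (211.21,27.64).

Shape 3 is a rectangle drawn with `<rect>`. Its stroke #ff00ff means score at S461, F1883. After flipping Y the toolpath is (94.39,87.39) → (117.69,87.39) → (117.69,65.32) → (94.39,65.32) → (94.39,87.39), returning to the start.

Shape 4 is a regular polygon drawn with `<path>`. Its stroke #ff00ff means score at S461, F1883. After flipping Y the toolpath is (224.22,55.10) → (201.12,14.30) → (177.33,54.71) → (224.22,55.10), returning to the start.

Shape 5 is a quadratic bezier drawn with `<path>`. Its stroke #008000 means engrave at S420, F3637. After flipping Y the toolpath is (72.76,30.61) → (119.87,35.64) → (169.48,42.96) → (221.57,52.58).

Shape 6 is a closed polygon drawn with `<path>`. Its stroke #000000 means cut at S796, F941. After flipping Y the toolpath is (185.95,49.69) → (22.33,66.01) → (205.85,32.14) → (169.70,31.03) → (130.91,78.62) → (40.29,46.75) → (185.95,49.69), returning to the start.

Shape 7 is a quadratic bezier drawn with `<path>`. Its stroke #000000 means cut at S796, F941. After flipping Y the toolpath is (185.53,35.66) → (143.09,31.05) → (88.18,26.33) → (20.80,21.50).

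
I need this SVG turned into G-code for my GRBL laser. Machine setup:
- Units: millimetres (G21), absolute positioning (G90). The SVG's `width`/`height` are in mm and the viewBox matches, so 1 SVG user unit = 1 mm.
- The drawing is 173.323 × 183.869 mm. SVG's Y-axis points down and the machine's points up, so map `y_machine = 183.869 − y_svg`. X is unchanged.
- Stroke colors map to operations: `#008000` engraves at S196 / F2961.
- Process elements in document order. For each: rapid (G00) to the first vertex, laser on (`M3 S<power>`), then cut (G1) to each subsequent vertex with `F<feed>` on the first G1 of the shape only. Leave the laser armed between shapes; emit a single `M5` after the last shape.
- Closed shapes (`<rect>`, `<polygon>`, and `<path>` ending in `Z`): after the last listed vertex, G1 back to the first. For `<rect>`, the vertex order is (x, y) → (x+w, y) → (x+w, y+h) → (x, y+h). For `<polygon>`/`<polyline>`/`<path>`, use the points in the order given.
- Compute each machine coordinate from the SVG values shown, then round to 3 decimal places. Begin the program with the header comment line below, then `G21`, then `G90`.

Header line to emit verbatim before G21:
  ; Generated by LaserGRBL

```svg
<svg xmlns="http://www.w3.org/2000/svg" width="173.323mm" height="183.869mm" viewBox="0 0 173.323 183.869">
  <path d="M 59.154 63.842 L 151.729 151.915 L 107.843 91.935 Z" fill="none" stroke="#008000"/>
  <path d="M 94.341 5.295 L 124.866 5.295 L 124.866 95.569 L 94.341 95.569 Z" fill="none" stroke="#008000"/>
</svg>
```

1 u = 1 mm; y_m = 183.869 − y.

[1] `<path>` closed polygon, #008000→engrave S196 F2961: (59.154,120.027) → (151.729,31.954) → (107.843,91.934) → (59.154,120.027) (closed)

[2] `<path>` rectangle, #008000→engrave S196 F2961: (94.341,178.574) → (124.866,178.574) → (124.866,88.300) → (94.341,88.300) → (94.341,178.574) (closed)

; Generated by LaserGRBL
G21
G90
G00 X59.154 Y120.027
M3 S196
G1 X151.729 Y31.954 F2961
G1 X107.843 Y91.934
G1 X59.154 Y120.027
G00 X94.341 Y178.574
M3 S196
G1 X124.866 Y178.574 F2961
G1 X124.866 Y88.300
G1 X94.341 Y88.300
G1 X94.341 Y178.574
M5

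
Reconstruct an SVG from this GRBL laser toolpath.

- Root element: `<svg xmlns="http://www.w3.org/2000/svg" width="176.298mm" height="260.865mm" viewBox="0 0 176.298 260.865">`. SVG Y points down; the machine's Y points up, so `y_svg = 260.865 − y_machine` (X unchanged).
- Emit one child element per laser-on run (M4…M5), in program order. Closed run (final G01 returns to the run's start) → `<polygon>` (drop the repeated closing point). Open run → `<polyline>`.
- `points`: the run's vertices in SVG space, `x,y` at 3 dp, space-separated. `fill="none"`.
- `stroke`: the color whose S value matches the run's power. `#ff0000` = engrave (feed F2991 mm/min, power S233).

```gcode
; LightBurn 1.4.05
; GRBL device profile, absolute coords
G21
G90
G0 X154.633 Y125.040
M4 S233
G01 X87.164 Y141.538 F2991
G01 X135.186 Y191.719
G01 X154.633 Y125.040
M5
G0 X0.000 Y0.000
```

y_svg = 260.865 − y_m. Every run uses S233, so all elements get stroke `#ff0000` (engrave).

[1] closed run; points: 154.633,135.825 87.164,119.327 135.186,69.146

<svg xmlns="http://www.w3.org/2000/svg" width="176.298mm" height="260.865mm" viewBox="0 0 176.298 260.865">
  <polygon points="154.633,135.825 87.164,119.327 135.186,69.146" fill="none" stroke="#ff0000"/>
</svg>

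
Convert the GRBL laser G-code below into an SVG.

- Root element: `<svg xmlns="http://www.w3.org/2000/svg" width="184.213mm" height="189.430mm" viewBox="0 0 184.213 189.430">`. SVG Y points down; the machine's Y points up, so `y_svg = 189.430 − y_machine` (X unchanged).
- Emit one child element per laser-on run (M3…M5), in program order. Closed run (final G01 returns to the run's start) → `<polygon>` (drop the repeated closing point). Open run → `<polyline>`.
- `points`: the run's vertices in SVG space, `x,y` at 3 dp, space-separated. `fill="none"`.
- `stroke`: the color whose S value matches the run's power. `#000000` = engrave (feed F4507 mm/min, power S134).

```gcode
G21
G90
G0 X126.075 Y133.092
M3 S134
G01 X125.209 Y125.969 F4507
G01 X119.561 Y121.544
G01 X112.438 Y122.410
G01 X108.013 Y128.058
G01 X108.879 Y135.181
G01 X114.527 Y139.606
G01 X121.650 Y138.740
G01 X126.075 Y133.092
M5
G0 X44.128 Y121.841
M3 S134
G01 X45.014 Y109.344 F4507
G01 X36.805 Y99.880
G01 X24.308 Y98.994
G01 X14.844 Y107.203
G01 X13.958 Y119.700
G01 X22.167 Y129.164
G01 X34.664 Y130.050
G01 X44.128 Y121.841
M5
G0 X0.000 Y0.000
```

Each laser-on run becomes one SVG element. Flip Y back into SVG space with y_svg = 189.430 − y_machine. Every run uses S134, so all elements get stroke `#000000` (engrave).

Run 1: The run returns to its start, so emit a `<polygon>` with points (Y-flipped): 126.075,56.338 125.209,63.461 119.561,67.886 112.438,67.020 108.013,61.372 108.879,54.249 114.527,49.824 121.650,50.690.

Run 2: The run returns to its start, so emit a `<polygon>` with points (Y-flipped): 44.128,67.589 45.014,80.086 36.805,89.550 24.308,90.436 14.844,82.227 13.958,69.730 22.167,60.266 34.664,59.380.

<svg xmlns="http://www.w3.org/2000/svg" width="184.213mm" height="189.430mm" viewBox="0 0 184.213 189.430">
  <polygon points="126.075,56.338 125.209,63.461 119.561,67.886 112.438,67.020 108.013,61.372 108.879,54.249 114.527,49.824 121.650,50.690" fill="none" stroke="#000000"/>
  <polygon points="44.128,67.589 45.014,80.086 36.805,89.550 24.308,90.436 14.844,82.227 13.958,69.730 22.167,60.266 34.664,59.380" fill="none" stroke="#000000"/>
</svg>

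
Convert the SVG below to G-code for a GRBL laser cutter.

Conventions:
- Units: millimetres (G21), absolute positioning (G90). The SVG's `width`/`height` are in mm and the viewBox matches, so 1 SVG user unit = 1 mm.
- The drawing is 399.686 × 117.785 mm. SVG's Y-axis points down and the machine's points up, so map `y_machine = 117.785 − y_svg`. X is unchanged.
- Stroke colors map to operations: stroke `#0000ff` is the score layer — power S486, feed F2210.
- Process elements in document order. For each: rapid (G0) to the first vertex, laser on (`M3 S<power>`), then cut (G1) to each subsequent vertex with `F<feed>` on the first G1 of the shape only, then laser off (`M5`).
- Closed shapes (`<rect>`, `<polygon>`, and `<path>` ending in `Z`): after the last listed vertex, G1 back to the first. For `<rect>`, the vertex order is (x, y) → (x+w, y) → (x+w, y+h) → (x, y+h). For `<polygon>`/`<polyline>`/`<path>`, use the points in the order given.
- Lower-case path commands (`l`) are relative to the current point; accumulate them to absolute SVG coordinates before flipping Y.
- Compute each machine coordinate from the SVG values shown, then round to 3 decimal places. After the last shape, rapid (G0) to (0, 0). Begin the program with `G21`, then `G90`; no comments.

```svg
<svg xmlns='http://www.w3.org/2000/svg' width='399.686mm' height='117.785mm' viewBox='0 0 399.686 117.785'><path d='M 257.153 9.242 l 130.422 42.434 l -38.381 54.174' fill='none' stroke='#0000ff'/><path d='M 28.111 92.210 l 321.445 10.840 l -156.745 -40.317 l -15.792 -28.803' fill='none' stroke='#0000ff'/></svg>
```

viewBox `0 0 399.686 117.785` with mm width/height → 1 unit = 1 mm. Flip: y_m = 117.785 − y_svg.

**Shape 1** — `<path>` open polyline, stroke `#0000ff` → score (S486, F2210). Machine vertices: (257.153,108.543) → (387.575,66.109) → (349.194,11.935). Open path.

**Shape 2** — `<path>` open polyline, stroke `#0000ff` → score (S486, F2210). Machine vertices: (28.111,25.575) → (349.556,14.735) → (192.811,55.052) → (177.019,83.855). Open path.

G21
G90
G0 X257.153 Y108.543
M3 S486
G1 X387.575 Y66.109 F2210
G1 X349.194 Y11.935
M5
G0 X28.111 Y25.575
M3 S486
G1 X349.556 Y14.735 F2210
G1 X192.811 Y55.052
G1 X177.019 Y83.855
M5
G0 X0.000 Y0.000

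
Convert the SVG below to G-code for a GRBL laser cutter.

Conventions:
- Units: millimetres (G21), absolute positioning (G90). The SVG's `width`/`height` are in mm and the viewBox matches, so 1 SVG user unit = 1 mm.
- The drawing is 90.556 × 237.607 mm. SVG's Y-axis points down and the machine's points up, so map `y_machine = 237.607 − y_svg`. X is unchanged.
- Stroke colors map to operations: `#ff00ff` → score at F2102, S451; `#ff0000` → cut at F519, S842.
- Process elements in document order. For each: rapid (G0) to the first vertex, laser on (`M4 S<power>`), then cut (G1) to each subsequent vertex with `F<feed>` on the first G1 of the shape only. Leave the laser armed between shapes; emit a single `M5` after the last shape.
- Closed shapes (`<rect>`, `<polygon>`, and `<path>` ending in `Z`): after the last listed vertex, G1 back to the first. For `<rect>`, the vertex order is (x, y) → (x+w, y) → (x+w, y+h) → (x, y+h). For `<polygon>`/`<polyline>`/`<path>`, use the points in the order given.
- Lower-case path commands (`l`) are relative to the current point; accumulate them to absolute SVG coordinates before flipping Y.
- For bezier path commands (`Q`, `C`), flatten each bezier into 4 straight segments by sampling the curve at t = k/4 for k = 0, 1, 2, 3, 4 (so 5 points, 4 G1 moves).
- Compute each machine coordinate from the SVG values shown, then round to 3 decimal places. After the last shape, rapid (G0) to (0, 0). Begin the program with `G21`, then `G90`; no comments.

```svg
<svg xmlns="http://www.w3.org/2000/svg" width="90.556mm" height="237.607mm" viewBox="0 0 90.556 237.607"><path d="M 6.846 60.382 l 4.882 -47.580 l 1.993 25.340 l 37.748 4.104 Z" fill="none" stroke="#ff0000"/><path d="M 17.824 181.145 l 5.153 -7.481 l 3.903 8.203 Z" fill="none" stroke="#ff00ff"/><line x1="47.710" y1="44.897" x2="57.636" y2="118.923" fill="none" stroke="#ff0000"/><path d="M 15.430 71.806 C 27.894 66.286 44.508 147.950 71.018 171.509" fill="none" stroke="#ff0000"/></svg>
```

viewBox `0 0 90.556 237.607` with mm width/height → 1 unit = 1 mm. Flip: y_m = 237.607 − y_svg.

**Shape 1** — `<path>` closed polygon, stroke `#ff0000` → cut (S842, F519). Machine vertices: (6.846,177.225) → (11.728,224.805) → (13.721,199.465) → (51.469,195.361) → (6.846,177.225). Closed: final G1 returns to the first vertex.

**Shape 2** — `<path>` regular polygon, stroke `#ff00ff` → score (S451, F2102). Machine vertices: (17.824,56.462) → (22.977,63.943) → (26.880,55.740) → (17.824,56.462). Closed: final G1 returns to the first vertex.

**Shape 3** — `<line>` line segment, stroke `#ff0000` → cut (S842, F519). Machine vertices: (47.710,192.710) → (57.636,118.684). Open path.

**Shape 4** — `<path>` cubic bezier, stroke `#ff0000` → cut (S842, F519). Control points (SVG): P0=(15.430,71.806), P1=(27.894,66.286), P2=(44.508,147.950), P3=(71.018,171.509); sampled at t=k/4. Machine vertices: (15.430,165.801) → (25.646,155.864) → (37.957,126.854) → (52.901,92.392) → (71.018,66.098). Open path.

G21
G90
G0 X6.846 Y177.225
M4 S842
G1 X11.728 Y224.805 F519
G1 X13.721 Y199.465
G1 X51.469 Y195.361
G1 X6.846 Y177.225
G0 X17.824 Y56.462
M4 S451
G1 X22.977 Y63.943 F2102
G1 X26.880 Y55.740
G1 X17.824 Y56.462
G0 X47.710 Y192.710
M4 S842
G1 X57.636 Y118.684 F519
G0 X15.430 Y165.801
M4 S842
G1 X25.646 Y155.864 F519
G1 X37.957 Y126.854
G1 X52.901 Y92.392
G1 X71.018 Y66.098
M5
G0 X0.000 Y0.000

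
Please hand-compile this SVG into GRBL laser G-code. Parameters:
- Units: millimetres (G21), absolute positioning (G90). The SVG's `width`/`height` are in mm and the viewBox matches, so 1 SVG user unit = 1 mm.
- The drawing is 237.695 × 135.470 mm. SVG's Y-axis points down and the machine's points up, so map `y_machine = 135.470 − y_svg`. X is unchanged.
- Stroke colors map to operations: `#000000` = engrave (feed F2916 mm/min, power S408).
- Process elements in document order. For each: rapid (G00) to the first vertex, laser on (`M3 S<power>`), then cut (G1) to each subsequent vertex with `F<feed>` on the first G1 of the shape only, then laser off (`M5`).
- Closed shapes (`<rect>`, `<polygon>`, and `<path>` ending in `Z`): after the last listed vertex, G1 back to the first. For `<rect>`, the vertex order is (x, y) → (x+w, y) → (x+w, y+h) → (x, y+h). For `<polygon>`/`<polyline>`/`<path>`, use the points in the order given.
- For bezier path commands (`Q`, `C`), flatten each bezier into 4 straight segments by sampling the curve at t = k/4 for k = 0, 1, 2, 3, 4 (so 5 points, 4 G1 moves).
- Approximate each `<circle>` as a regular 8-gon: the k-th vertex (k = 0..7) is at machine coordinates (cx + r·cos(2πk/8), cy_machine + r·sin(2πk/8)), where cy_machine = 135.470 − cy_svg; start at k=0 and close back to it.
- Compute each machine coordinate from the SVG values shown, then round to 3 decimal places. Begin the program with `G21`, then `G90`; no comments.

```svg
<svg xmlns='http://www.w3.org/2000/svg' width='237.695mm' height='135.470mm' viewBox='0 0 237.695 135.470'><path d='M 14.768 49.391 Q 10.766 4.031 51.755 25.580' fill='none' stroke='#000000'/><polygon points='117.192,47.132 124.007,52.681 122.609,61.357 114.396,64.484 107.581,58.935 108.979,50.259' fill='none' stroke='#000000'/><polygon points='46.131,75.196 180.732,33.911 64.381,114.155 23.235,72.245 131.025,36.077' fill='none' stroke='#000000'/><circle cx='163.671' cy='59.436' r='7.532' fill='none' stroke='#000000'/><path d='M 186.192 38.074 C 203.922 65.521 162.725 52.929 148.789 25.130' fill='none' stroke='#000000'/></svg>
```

Since the viewBox matches the mm dimensions, user units are millimetres directly. The only transform is the Y-flip y_m = 135.470 − y_svg.

Shape 1 is a quadratic bezier drawn with `<path>`. Its stroke #000000 means engrave at S408, F2916. After flipping Y the toolpath is (14.768,86.079) → (15.579,104.577) → (22.014,114.712) → (34.072,116.483) → (51.755,109.890).

Shape 2 is a regular polygon drawn with `<polygon>`. Its stroke #000000 means engrave at S408, F2916. After flipping Y the toolpath is (117.192,88.338) → (124.007,82.789) → (122.609,74.113) → (114.396,70.986) → (107.581,76.535) → (108.979,85.211) → (117.192,88.338), returning to the start.

Shape 3 is a closed polygon drawn with `<polygon>`. Its stroke #000000 means engrave at S408, F2916. After flipping Y the toolpath is (46.131,60.274) → (180.732,101.559) → (64.381,21.315) → (23.235,63.225) → (131.025,99.393) → (46.131,60.274), returning to the start.

Shape 4 is a circle drawn with `<circle>`. Its stroke #000000 means engrave at S408, F2916. After flipping Y the toolpath is (171.203,76.034) → (168.997,81.360) → (163.671,83.566) → (158.345,81.360) → (156.139,76.034) → (158.345,70.708) → (163.671,68.502) → (168.997,70.708) → (171.203,76.034), returning to the start.

Shape 5 is a cubic bezier drawn with `<path>`. Its stroke #000000 means engrave at S408, F2916. After flipping Y the toolpath is (186.192,97.396) → (189.787,83.930) → (179.365,83.151) → (163.006,92.730) → (148.789,110.340).

G21
G90
G00 X14.768 Y86.079
M3 S408
G1 X15.579 Y104.577 F2916
G1 X22.014 Y114.712
G1 X34.072 Y116.483
G1 X51.755 Y109.890
M5
G00 X117.192 Y88.338
M3 S408
G1 X124.007 Y82.789 F2916
G1 X122.609 Y74.113
G1 X114.396 Y70.986
G1 X107.581 Y76.535
G1 X108.979 Y85.211
G1 X117.192 Y88.338
M5
G00 X46.131 Y60.274
M3 S408
G1 X180.732 Y101.559 F2916
G1 X64.381 Y21.315
G1 X23.235 Y63.225
G1 X131.025 Y99.393
G1 X46.131 Y60.274
M5
G00 X171.203 Y76.034
M3 S408
G1 X168.997 Y81.360 F2916
G1 X163.671 Y83.566
G1 X158.345 Y81.360
G1 X156.139 Y76.034
G1 X158.345 Y70.708
G1 X163.671 Y68.502
G1 X168.997 Y70.708
G1 X171.203 Y76.034
M5
G00 X186.192 Y97.396
M3 S408
G1 X189.787 Y83.930 F2916
G1 X179.365 Y83.151
G1 X163.006 Y92.730
G1 X148.789 Y110.340
M5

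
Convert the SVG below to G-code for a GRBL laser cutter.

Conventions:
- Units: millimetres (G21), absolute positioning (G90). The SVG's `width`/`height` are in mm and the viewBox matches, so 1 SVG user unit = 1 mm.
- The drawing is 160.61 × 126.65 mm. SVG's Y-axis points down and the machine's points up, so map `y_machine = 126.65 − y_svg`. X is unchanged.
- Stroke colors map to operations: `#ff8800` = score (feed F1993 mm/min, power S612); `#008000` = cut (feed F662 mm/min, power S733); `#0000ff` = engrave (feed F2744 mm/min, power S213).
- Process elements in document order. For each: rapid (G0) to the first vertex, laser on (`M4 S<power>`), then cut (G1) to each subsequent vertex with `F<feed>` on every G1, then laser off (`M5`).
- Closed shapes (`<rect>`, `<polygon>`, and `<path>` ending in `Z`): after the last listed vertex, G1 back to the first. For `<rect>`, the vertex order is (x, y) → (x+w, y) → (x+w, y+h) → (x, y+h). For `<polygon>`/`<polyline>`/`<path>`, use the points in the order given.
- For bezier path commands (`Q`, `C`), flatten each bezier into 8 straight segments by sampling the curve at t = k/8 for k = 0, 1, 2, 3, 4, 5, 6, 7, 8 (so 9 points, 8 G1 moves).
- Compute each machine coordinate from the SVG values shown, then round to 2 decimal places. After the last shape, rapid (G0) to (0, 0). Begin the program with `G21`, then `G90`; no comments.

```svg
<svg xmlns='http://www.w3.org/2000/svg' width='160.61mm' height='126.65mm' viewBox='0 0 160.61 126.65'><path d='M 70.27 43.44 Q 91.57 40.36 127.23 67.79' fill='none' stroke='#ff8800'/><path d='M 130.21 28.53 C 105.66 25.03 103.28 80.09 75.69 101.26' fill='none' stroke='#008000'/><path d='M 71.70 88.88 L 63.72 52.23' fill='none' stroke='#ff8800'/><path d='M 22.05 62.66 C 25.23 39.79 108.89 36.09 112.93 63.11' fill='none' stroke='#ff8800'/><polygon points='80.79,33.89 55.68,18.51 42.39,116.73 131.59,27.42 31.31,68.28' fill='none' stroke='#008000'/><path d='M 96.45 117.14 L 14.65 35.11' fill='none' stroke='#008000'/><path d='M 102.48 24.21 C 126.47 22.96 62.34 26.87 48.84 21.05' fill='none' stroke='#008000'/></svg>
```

G21
G90
G0 X70.27 Y83.21
M4 S612
G1 X75.82 Y83.50 F1993
G1 X81.82 Y82.84 F1993
G1 X88.26 Y81.23 F1993
G1 X95.16 Y78.66 F1993
G1 X102.50 Y75.14 F1993
G1 X110.30 Y70.67 F1993
G1 X118.54 Y65.24 F1993
G1 X127.23 Y58.86 F1993
M5
G0 X130.21 Y98.12
M4 S733
G1 X121.95 Y96.87 F662
G1 X115.21 Y91.21 F662
G1 X109.45 Y82.23 F662
G1 X104.09 Y71.01 F662
G1 X98.59 Y58.63 F662
G1 X92.40 Y46.18 F662
G1 X84.95 Y34.74 F662
G1 X75.69 Y25.39 F662
M5
G0 X71.70 Y37.77
M4 S612
G1 X63.72 Y74.42 F1993
M5
G0 X22.05 Y63.99
M4 S612
G1 X26.70 Y71.65 F1993
G1 X37.02 Y77.37 F1993
G1 X51.14 Y81.02 F1993
G1 X67.17 Y82.47 F1993
G1 X83.24 Y81.59 F1993
G1 X97.47 Y78.23 F1993
G1 X108.00 Y72.26 F1993
G1 X112.93 Y63.54 F1993
M5
G0 X80.79 Y92.76
M4 S733
G1 X55.68 Y108.14 F662
G1 X42.39 Y9.92 F662
G1 X131.59 Y99.23 F662
G1 X31.31 Y58.37 F662
G1 X80.79 Y92.76 F662
M5
G0 X96.45 Y9.51
M4 S733
G1 X14.65 Y91.54 F662
M5
G0 X102.48 Y102.44
M4 S733
G1 X107.62 Y102.70 F662
G1 X106.12 Y102.64 F662
G1 X99.61 Y102.45 F662
G1 X89.72 Y102.31 F662
G1 X78.07 Y102.37 F662
G1 X66.29 Y102.83 F662
G1 X56.00 Y103.84 F662
G1 X48.84 Y105.60 F662
M5
G0 X0.00 Y0.00

Since the viewBox matches the mm dimensions, user units are millimetres directly. The only transform is the Y-flip y_m = 126.65 − y_svg.

Shape 1 is a quadratic bezier drawn with `<path>`. Its stroke #ff8800 means score at S612, F1993. After flipping Y the toolpath is (70.27,83.21) → (75.82,83.50) → (81.82,82.84) → (88.26,81.23) → (95.16,78.66) → (102.50,75.14) → (110.30,70.67) → (118.54,65.24) → (127.23,58.86).

Shape 2 is a cubic bezier drawn with `<path>`. Its stroke #008000 means cut at S733, F662. After flipping Y the toolpath is (130.21,98.12) → (121.95,96.87) → (115.21,91.21) → (109.45,82.23) → (104.09,71.01) → (98.59,58.63) → (92.40,46.18) → (84.95,34.74) → (75.69,25.39).

Shape 3 is a line segment drawn with `<path>`. Its stroke #ff8800 means score at S612, F1993. After flipping Y the toolpath is (71.70,37.77) → (63.72,74.42).

Shape 4 is a cubic bezier drawn with `<path>`. Its stroke #ff8800 means score at S612, F1993. After flipping Y the toolpath is (22.05,63.99) → (26.70,71.65) → (37.02,77.37) → (51.14,81.02) → (67.17,82.47) → (83.24,81.59) → (97.47,78.23) → (108.00,72.26) → (112.93,63.54).

Shape 5 is a closed polygon drawn with `<polygon>`. Its stroke #008000 means cut at S733, F662. After flipping Y the toolpath is (80.79,92.76) → (55.68,108.14) → (42.39,9.92) → (131.59,99.23) → (31.31,58.37) → (80.79,92.76), returning to the start.

Shape 6 is a line segment drawn with `<path>`. Its stroke #008000 means cut at S733, F662. After flipping Y the toolpath is (96.45,9.51) → (14.65,91.54).

Shape 7 is a cubic bezier drawn with `<path>`. Its stroke #008000 means cut at S733, F662. After flipping Y the toolpath is (102.48,102.44) → (107.62,102.70) → (106.12,102.64) → (99.61,102.45) → (89.72,102.31) → (78.07,102.37) → (66.29,102.83) → (56.00,103.84) → (48.84,105.60).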